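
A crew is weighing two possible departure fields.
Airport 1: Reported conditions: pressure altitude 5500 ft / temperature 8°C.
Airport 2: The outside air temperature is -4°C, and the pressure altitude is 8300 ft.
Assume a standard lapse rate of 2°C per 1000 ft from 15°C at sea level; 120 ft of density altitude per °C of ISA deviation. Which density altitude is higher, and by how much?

Airport 2 by 2032 ft

Airport 1: ISA temp = 4°C, deviation +4°C, DA = 5500 + 120 × 4 = 5980 ft.
Airport 2: ISA temp = -1.6°C, deviation -2.4°C, DA = 8300 + 120 × (-2.4) = 8012 ft.
Airport 2 is higher by 8012 − 5980 = 2032 ft.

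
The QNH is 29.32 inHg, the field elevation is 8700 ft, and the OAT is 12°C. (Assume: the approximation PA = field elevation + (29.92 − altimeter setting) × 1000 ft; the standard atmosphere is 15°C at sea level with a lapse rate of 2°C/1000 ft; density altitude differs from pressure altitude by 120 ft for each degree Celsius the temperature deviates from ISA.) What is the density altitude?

11172 ft

Pressure altitude = 8700 + (29.92 − 29.32) × 1000 = 8700 + (+600) = 9300 ft.
ISA temperature at 9300 ft = 15 − 2 × (9300/1000) = -3.6°C.
ISA deviation = 12 − (-3.6) = +15.6°C.
Density altitude = 9300 + 120 × (15.6) = 11172 ft.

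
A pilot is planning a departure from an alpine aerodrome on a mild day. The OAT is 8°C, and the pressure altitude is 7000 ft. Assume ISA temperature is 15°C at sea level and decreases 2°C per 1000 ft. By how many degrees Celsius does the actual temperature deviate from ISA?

ISA temperature at 7000 ft = 15 − 2 × (7000/1000) = 1°C.
Deviation = OAT − ISA = 8 − 1 = +7°C.

ISA+7°C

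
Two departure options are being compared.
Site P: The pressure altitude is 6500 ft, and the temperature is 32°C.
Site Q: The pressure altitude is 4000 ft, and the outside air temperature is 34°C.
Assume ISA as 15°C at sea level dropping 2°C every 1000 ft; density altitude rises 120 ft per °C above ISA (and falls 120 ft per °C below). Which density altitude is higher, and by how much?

Site P by 2860 ft

Site P: ISA temp = 2°C, deviation +30°C, DA = 6500 + 120 × 30 = 10100 ft.
Site Q: ISA temp = 7°C, deviation +27°C, DA = 4000 + 120 × 27 = 7240 ft.
Site P is higher by 10100 − 7240 = 2860 ft.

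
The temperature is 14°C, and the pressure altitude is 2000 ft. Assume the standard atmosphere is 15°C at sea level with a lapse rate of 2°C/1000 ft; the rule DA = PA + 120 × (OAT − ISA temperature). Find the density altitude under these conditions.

2360 ft

ISA temperature at 2000 ft = 15 − 2 × (2000/1000) = 11°C.
ISA deviation = 14 − 11 = +3°C.
Density altitude = 2000 + 120 × (3) = 2000 + (+360) = 2360 ft.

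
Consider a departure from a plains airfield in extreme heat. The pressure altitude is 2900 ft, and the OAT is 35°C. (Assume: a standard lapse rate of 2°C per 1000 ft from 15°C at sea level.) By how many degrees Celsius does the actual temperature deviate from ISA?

ISA+25.8°C

ISA temperature at 2900 ft = 15 − 2 × (2900/1000) = 9.2°C.
Deviation = OAT − ISA = 35 − 9.2 = +25.8°C.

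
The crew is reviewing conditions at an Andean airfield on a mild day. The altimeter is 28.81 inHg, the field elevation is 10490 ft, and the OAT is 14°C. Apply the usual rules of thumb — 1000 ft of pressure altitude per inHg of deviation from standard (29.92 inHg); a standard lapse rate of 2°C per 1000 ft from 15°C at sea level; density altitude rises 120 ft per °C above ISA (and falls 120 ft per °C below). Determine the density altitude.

14264 ft

Pressure altitude = 10490 + (29.92 − 28.81) × 1000 = 10490 + (+1110) = 11600 ft.
ISA temperature at 11600 ft = 15 − 2 × (11600/1000) = -8.2°C.
ISA deviation = 14 − (-8.2) = +22.2°C.
Density altitude = 11600 + 120 × (22.2) = 14264 ft.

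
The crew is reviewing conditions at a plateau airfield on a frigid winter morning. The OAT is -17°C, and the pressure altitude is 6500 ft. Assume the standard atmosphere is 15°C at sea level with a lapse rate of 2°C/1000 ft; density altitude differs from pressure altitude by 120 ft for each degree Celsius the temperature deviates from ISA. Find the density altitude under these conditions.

ISA temperature at 6500 ft = 15 − 2 × (6500/1000) = 2°C.
ISA deviation = -17 − 2 = -19°C.
Density altitude = 6500 + 120 × (-19) = 6500 + (-2280) = 4220 ft.

4220 ft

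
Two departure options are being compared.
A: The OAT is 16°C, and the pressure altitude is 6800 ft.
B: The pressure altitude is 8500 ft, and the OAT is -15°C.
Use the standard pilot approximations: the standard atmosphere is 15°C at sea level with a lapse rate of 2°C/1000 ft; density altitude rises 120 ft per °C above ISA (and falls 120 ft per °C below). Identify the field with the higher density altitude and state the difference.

A by 1612 ft

A: ISA temp = 1.4°C, deviation +14.6°C, DA = 6800 + 120 × 14.6 = 8552 ft.
B: ISA temp = -2°C, deviation -13°C, DA = 8500 + 120 × (-13) = 6940 ft.
A is higher by 8552 − 6940 = 1612 ft.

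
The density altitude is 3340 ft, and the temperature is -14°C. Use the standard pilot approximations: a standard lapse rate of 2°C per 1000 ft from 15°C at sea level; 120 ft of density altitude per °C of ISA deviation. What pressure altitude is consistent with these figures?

DA = PA + 120 × (OAT − (15 − 2·PA/1000)) = PA + 120·OAT − 1800 + 0.24·PA = 1.24·PA + 120·OAT − 1800.
So 1.24·PA = 3340 − 120 × (-14) + 1800 = 6820.
PA = 6820 / 1.24 = 5500 ft.

5500 ft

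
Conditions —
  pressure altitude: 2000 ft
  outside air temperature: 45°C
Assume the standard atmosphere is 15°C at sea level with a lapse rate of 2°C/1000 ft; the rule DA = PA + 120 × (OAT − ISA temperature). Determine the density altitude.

6080 ft

ISA temperature at 2000 ft = 15 − 2 × (2000/1000) = 11°C.
ISA deviation = 45 − 11 = +34°C.
Density altitude = 2000 + 120 × (34) = 2000 + (+4080) = 6080 ft.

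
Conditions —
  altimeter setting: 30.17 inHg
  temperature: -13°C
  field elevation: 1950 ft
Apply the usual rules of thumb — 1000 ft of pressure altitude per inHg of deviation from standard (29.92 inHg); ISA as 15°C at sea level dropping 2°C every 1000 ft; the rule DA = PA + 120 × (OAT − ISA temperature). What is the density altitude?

Pressure altitude = 1950 + (29.92 − 30.17) × 1000 = 1950 + (-250) = 1700 ft.
ISA temperature at 1700 ft = 15 − 2 × (1700/1000) = 11.6°C.
ISA deviation = -13 − 11.6 = -24.6°C.
Density altitude = 1700 + 120 × (-24.6) = -1252 ft.

-1252 ft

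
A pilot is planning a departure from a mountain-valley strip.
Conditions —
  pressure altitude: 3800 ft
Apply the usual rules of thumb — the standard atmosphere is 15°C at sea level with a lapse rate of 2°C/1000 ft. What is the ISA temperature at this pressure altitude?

7.4°C

ISA temperature = 15 − 2 × (3800/1000) = 15 − 7.6 = 7.4°C.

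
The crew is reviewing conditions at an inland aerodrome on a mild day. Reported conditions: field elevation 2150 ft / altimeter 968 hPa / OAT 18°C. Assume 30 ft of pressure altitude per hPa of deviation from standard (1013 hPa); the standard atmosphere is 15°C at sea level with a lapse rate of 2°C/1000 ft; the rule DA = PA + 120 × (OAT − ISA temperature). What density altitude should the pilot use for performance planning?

4700 ft

Pressure altitude = 2150 + (1013 − 968) × 30 = 2150 + (+1350) = 3500 ft.
ISA temperature at 3500 ft = 15 − 2 × (3500/1000) = 8°C.
ISA deviation = 18 − 8 = +10°C.
Density altitude = 3500 + 120 × (10) = 4700 ft.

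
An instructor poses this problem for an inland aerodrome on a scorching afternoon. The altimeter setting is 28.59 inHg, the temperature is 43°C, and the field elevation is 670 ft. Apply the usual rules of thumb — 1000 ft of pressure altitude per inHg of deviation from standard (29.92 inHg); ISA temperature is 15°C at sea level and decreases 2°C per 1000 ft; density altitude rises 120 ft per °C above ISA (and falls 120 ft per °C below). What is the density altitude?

Pressure altitude = 670 + (29.92 − 28.59) × 1000 = 670 + (+1330) = 2000 ft.
ISA temperature at 2000 ft = 15 − 2 × (2000/1000) = 11°C.
ISA deviation = 43 − 11 = +32°C.
Density altitude = 2000 + 120 × (32) = 5840 ft.

5840 ft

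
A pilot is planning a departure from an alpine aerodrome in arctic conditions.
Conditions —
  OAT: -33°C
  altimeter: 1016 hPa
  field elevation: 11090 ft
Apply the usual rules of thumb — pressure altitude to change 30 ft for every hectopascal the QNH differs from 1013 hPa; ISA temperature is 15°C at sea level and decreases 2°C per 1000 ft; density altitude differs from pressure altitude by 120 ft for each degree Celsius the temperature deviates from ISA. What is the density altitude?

Pressure altitude = 11090 + (1013 − 1016) × 30 = 11090 + (-90) = 11000 ft.
ISA temperature at 11000 ft = 15 − 2 × (11000/1000) = -7°C.
ISA deviation = -33 − (-7) = -26°C.
Density altitude = 11000 + 120 × (-26) = 7880 ft.

7880 ft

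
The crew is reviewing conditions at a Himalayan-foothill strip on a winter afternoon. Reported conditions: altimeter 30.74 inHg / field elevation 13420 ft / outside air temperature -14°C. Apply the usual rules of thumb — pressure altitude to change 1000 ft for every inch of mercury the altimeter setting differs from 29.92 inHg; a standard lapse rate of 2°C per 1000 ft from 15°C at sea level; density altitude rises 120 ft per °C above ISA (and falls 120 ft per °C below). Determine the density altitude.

12144 ft

Pressure altitude = 13420 + (29.92 − 30.74) × 1000 = 13420 + (-820) = 12600 ft.
ISA temperature at 12600 ft = 15 − 2 × (12600/1000) = -10.2°C.
ISA deviation = -14 − (-10.2) = -3.8°C.
Density altitude = 12600 + 120 × (-3.8) = 12144 ft.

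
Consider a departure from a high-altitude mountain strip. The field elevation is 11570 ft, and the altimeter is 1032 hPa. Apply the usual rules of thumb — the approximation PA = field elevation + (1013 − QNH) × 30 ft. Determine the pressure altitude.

11000 ft

Pressure correction = (1013 − 1032) × 30 = -570 ft.
Pressure altitude = 11570 + (-570) = 11000 ft.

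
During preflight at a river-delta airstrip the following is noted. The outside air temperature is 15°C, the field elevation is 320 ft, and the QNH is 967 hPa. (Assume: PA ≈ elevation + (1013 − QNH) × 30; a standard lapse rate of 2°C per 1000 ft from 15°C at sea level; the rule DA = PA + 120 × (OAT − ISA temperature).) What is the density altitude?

Pressure altitude = 320 + (1013 − 967) × 30 = 320 + (+1380) = 1700 ft.
ISA temperature at 1700 ft = 15 − 2 × (1700/1000) = 11.6°C.
ISA deviation = 15 − 11.6 = +3.4°C.
Density altitude = 1700 + 120 × (3.4) = 2108 ft.

2108 ft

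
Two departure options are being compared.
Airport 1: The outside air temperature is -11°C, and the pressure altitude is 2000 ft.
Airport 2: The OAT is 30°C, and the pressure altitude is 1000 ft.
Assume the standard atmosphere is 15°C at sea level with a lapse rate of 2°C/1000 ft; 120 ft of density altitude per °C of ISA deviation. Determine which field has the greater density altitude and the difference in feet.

Airport 2 by 3680 ft

Airport 1: ISA temp = 11°C, deviation -22°C, DA = 2000 + 120 × (-22) = -640 ft.
Airport 2: ISA temp = 13°C, deviation +17°C, DA = 1000 + 120 × 17 = 3040 ft.
Airport 2 is higher by 3040 − (-640) = 3680 ft.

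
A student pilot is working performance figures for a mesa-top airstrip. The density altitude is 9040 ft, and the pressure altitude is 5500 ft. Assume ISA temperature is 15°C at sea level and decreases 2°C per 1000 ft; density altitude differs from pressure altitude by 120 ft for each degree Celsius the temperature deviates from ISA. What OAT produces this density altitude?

Density altitude − pressure altitude = 9040 − 5500 = +3540 ft.
At 120 ft/°C that is an ISA deviation of 3540/120 = +29.5°C.
ISA temperature at 5500 ft = 15 − 2 × (5500/1000) = 4°C.
OAT = ISA + deviation = 4 + (+29.5) = 33.5°C.

33.5°C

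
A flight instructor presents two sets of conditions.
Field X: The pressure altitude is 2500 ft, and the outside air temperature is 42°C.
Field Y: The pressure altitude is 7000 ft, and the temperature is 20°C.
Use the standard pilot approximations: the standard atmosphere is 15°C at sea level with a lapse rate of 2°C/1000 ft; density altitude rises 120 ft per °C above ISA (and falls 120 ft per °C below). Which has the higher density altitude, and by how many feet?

Field Y by 2940 ft

Field X: ISA temp = 10°C, deviation +32°C, DA = 2500 + 120 × 32 = 6340 ft.
Field Y: ISA temp = 1°C, deviation +19°C, DA = 7000 + 120 × 19 = 9280 ft.
Field Y is higher by 9280 − 6340 = 2940 ft.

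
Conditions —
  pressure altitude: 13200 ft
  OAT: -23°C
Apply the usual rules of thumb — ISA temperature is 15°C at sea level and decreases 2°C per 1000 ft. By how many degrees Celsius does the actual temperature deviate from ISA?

ISA temperature at 13200 ft = 15 − 2 × (13200/1000) = -11.4°C.
Deviation = OAT − ISA = -23 − (-11.4) = -11.6°C.

ISA-11.6°C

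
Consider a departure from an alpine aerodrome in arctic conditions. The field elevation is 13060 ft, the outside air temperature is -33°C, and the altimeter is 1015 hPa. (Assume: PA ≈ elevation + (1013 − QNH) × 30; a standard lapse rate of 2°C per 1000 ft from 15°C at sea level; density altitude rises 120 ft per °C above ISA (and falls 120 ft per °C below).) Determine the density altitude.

Pressure altitude = 13060 + (1013 − 1015) × 30 = 13060 + (-60) = 13000 ft.
ISA temperature at 13000 ft = 15 − 2 × (13000/1000) = -11°C.
ISA deviation = -33 − (-11) = -22°C.
Density altitude = 13000 + 120 × (-22) = 10360 ft.

10360 ft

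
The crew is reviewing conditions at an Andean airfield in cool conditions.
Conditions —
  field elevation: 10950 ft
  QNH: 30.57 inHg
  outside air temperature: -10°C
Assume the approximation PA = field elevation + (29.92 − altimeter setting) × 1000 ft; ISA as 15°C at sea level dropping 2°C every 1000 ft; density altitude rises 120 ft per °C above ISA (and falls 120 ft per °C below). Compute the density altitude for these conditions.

9772 ft

Pressure altitude = 10950 + (29.92 − 30.57) × 1000 = 10950 + (-650) = 10300 ft.
ISA temperature at 10300 ft = 15 − 2 × (10300/1000) = -5.6°C.
ISA deviation = -10 − (-5.6) = -4.4°C.
Density altitude = 10300 + 120 × (-4.4) = 9772 ft.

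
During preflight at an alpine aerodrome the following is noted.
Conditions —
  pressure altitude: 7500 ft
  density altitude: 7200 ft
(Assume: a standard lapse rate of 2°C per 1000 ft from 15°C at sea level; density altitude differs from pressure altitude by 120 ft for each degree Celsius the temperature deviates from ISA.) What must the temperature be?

-2.5°C

Density altitude − pressure altitude = 7200 − 7500 = -300 ft.
At 120 ft/°C that is an ISA deviation of -300/120 = -2.5°C.
ISA temperature at 7500 ft = 15 − 2 × (7500/1000) = 0°C.
OAT = ISA + deviation = 0 + (-2.5) = -2.5°C.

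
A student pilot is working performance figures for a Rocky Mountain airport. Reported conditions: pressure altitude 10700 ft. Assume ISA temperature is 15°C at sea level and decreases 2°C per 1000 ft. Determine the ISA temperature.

ISA temperature = 15 − 2 × (10700/1000) = 15 − 21.4 = -6.4°C.

-6.4°C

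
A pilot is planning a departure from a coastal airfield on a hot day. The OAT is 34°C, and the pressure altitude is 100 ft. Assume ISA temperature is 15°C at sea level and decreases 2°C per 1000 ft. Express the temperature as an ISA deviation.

ISA temperature at 100 ft = 15 − 2 × (100/1000) = 14.8°C.
Deviation = OAT − ISA = 34 − 14.8 = +19.2°C.

ISA+19.2°C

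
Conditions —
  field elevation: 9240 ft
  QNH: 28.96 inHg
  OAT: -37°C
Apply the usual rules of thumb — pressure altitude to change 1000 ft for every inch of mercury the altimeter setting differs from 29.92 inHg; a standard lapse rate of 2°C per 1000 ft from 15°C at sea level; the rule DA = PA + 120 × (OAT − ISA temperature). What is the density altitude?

Pressure altitude = 9240 + (29.92 − 28.96) × 1000 = 9240 + (+960) = 10200 ft.
ISA temperature at 10200 ft = 15 − 2 × (10200/1000) = -5.4°C.
ISA deviation = -37 − (-5.4) = -31.6°C.
Density altitude = 10200 + 120 × (-31.6) = 6408 ft.

6408 ft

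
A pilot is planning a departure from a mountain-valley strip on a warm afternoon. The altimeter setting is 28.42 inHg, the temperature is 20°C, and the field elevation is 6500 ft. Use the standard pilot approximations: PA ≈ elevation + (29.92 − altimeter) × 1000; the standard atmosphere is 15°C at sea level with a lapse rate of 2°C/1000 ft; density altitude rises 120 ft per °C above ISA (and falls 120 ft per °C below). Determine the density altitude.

Pressure altitude = 6500 + (29.92 − 28.42) × 1000 = 6500 + (+1500) = 8000 ft.
ISA temperature at 8000 ft = 15 − 2 × (8000/1000) = -1°C.
ISA deviation = 20 − (-1) = +21°C.
Density altitude = 8000 + 120 × (21) = 10520 ft.

10520 ft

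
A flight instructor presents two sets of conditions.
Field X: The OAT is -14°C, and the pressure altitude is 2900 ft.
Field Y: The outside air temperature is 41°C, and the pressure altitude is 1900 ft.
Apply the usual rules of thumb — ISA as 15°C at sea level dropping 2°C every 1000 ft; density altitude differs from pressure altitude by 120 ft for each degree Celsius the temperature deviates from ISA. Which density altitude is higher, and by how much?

Field Y by 5360 ft

Field X: ISA temp = 9.2°C, deviation -23.2°C, DA = 2900 + 120 × (-23.2) = 116 ft.
Field Y: ISA temp = 11.2°C, deviation +29.8°C, DA = 1900 + 120 × 29.8 = 5476 ft.
Field Y is higher by 5476 − 116 = 5360 ft.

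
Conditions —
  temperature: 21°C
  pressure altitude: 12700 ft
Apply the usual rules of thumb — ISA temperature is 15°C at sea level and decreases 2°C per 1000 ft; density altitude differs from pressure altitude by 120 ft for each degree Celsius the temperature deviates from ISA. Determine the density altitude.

ISA temperature at 12700 ft = 15 − 2 × (12700/1000) = -10.4°C.
ISA deviation = 21 − (-10.4) = +31.4°C.
Density altitude = 12700 + 120 × (31.4) = 12700 + (+3768) = 16468 ft.

16468 ft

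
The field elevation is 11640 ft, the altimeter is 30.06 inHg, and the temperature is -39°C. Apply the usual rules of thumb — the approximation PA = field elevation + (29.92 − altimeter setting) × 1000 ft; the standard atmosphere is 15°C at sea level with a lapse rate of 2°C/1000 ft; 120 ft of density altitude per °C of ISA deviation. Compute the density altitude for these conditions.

Pressure altitude = 11640 + (29.92 − 30.06) × 1000 = 11640 + (-140) = 11500 ft.
ISA temperature at 11500 ft = 15 − 2 × (11500/1000) = -8°C.
ISA deviation = -39 − (-8) = -31°C.
Density altitude = 11500 + 120 × (-31) = 7780 ft.

7780 ft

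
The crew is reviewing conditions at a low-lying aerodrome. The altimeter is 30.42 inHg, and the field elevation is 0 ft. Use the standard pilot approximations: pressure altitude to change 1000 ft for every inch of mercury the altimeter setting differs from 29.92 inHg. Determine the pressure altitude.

-500 ft

Pressure correction = (29.92 − 30.42) × 1000 = -500 ft.
Pressure altitude = 0 + (-500) = -500 ft.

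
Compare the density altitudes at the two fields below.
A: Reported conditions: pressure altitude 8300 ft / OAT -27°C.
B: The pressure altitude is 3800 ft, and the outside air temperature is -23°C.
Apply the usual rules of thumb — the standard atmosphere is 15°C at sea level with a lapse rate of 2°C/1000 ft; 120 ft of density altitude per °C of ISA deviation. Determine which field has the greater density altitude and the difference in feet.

A: ISA temp = -1.6°C, deviation -25.4°C, DA = 8300 + 120 × (-25.4) = 5252 ft.
B: ISA temp = 7.4°C, deviation -30.4°C, DA = 3800 + 120 × (-30.4) = 152 ft.
A is higher by 5252 − 152 = 5100 ft.

A by 5100 ft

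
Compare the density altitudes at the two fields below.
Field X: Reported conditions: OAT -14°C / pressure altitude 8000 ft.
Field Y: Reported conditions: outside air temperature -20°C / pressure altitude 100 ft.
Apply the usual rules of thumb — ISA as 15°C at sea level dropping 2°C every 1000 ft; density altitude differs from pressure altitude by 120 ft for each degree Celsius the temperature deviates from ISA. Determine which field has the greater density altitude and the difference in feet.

Field X by 10516 ft

Field X: ISA temp = -1°C, deviation -13°C, DA = 8000 + 120 × (-13) = 6440 ft.
Field Y: ISA temp = 14.8°C, deviation -34.8°C, DA = 100 + 120 × (-34.8) = -4076 ft.
Field X is higher by 6440 − (-4076) = 10516 ft.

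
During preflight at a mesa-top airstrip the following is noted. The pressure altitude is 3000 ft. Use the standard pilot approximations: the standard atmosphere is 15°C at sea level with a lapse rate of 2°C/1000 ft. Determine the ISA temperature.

9°C

ISA temperature = 15 − 2 × (3000/1000) = 15 − 6 = 9°C.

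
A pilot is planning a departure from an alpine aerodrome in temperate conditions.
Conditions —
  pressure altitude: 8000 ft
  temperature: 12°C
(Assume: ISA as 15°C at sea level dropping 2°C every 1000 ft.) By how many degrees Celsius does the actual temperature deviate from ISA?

ISA temperature at 8000 ft = 15 − 2 × (8000/1000) = -1°C.
Deviation = OAT − ISA = 12 − (-1) = +13°C.

ISA+13°C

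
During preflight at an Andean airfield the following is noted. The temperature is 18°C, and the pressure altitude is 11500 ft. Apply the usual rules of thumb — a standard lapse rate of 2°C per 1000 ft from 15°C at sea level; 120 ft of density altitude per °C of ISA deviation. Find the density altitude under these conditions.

14620 ft

ISA temperature at 11500 ft = 15 − 2 × (11500/1000) = -8°C.
ISA deviation = 18 − (-8) = +26°C.
Density altitude = 11500 + 120 × (26) = 11500 + (+3120) = 14620 ft.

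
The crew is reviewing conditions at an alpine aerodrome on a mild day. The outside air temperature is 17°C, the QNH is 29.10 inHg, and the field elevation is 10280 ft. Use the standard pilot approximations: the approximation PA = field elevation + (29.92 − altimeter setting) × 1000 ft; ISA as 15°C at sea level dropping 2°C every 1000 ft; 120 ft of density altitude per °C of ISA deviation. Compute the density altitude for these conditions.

Pressure altitude = 10280 + (29.92 − 29.10) × 1000 = 10280 + (+820) = 11100 ft.
ISA temperature at 11100 ft = 15 − 2 × (11100/1000) = -7.2°C.
ISA deviation = 17 − (-7.2) = +24.2°C.
Density altitude = 11100 + 120 × (24.2) = 14004 ft.

14004 ft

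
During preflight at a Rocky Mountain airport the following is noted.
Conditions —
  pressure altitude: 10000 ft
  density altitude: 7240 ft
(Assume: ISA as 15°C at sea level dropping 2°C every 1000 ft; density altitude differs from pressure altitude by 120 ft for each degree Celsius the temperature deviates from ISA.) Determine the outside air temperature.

Density altitude − pressure altitude = 7240 − 10000 = -2760 ft.
At 120 ft/°C that is an ISA deviation of -2760/120 = -23°C.
ISA temperature at 10000 ft = 15 − 2 × (10000/1000) = -5°C.
OAT = ISA + deviation = -5 + (-23) = -28°C.

-28°C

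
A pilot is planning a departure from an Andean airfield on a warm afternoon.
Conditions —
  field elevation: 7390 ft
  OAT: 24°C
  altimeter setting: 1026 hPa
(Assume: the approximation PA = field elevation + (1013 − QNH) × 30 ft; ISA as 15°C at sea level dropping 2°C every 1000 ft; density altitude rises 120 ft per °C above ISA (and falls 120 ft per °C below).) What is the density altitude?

Pressure altitude = 7390 + (1013 − 1026) × 30 = 7390 + (-390) = 7000 ft.
ISA temperature at 7000 ft = 15 − 2 × (7000/1000) = 1°C.
ISA deviation = 24 − 1 = +23°C.
Density altitude = 7000 + 120 × (23) = 9760 ft.

9760 ft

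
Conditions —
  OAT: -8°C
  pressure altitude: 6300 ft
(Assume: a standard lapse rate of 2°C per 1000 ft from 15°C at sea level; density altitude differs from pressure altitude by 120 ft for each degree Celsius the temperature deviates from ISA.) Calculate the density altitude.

5052 ft

ISA temperature at 6300 ft = 15 − 2 × (6300/1000) = 2.4°C.
ISA deviation = -8 − 2.4 = -10.4°C.
Density altitude = 6300 + 120 × (-10.4) = 6300 + (-1248) = 5052 ft.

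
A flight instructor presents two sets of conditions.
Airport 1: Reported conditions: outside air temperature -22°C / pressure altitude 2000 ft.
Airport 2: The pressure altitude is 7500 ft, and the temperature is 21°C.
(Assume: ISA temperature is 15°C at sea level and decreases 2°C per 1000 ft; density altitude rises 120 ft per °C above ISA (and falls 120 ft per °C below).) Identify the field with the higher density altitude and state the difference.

Airport 2 by 11980 ft

Airport 1: ISA temp = 11°C, deviation -33°C, DA = 2000 + 120 × (-33) = -1960 ft.
Airport 2: ISA temp = 0°C, deviation +21°C, DA = 7500 + 120 × 21 = 10020 ft.
Airport 2 is higher by 10020 − (-1960) = 11980 ft.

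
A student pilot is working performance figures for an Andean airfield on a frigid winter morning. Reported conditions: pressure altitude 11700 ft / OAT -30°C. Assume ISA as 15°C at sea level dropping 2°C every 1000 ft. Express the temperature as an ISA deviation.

ISA temperature at 11700 ft = 15 − 2 × (11700/1000) = -8.4°C.
Deviation = OAT − ISA = -30 − (-8.4) = -21.6°C.

ISA-21.6°C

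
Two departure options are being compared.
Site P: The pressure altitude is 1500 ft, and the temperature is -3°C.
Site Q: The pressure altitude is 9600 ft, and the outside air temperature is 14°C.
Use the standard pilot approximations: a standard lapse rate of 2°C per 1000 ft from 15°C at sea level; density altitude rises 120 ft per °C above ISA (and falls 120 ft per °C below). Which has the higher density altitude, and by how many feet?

Site Q by 12084 ft

Site P: ISA temp = 12°C, deviation -15°C, DA = 1500 + 120 × (-15) = -300 ft.
Site Q: ISA temp = -4.2°C, deviation +18.2°C, DA = 9600 + 120 × 18.2 = 11784 ft.
Site Q is higher by 11784 − (-300) = 12084 ft.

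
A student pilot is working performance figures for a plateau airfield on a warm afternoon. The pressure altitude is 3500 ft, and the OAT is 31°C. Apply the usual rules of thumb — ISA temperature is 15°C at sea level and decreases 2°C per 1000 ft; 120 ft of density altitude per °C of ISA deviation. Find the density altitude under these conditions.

6260 ft

ISA temperature at 3500 ft = 15 − 2 × (3500/1000) = 8°C.
ISA deviation = 31 − 8 = +23°C.
Density altitude = 3500 + 120 × (23) = 3500 + (+2760) = 6260 ft.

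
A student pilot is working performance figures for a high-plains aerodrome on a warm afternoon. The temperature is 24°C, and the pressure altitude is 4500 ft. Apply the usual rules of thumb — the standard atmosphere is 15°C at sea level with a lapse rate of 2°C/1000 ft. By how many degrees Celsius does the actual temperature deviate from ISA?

ISA+18°C

ISA temperature at 4500 ft = 15 − 2 × (4500/1000) = 6°C.
Deviation = OAT − ISA = 24 − 6 = +18°C.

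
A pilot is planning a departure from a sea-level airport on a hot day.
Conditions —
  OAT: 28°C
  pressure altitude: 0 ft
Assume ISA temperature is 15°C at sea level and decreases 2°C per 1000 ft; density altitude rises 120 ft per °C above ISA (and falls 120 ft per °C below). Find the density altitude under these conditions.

1560 ft

ISA temperature at 0 ft = 15 − 2 × (0/1000) = 15°C.
ISA deviation = 28 − 15 = +13°C.
Density altitude = 0 + 120 × (13) = 0 + (+1560) = 1560 ft.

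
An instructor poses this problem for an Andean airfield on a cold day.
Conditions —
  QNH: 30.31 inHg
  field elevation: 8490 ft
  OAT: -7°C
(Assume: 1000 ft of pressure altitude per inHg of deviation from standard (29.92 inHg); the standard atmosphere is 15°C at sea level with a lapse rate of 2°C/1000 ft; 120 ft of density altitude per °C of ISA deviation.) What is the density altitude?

7404 ft

Pressure altitude = 8490 + (29.92 − 30.31) × 1000 = 8490 + (-390) = 8100 ft.
ISA temperature at 8100 ft = 15 − 2 × (8100/1000) = -1.2°C.
ISA deviation = -7 − (-1.2) = -5.8°C.
Density altitude = 8100 + 120 × (-5.8) = 7404 ft.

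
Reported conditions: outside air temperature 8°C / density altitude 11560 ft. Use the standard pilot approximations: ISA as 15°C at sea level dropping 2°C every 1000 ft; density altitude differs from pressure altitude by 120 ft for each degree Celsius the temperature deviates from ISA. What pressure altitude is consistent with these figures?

10000 ft

DA = PA + 120 × (OAT − (15 − 2·PA/1000)) = PA + 120·OAT − 1800 + 0.24·PA = 1.24·PA + 120·OAT − 1800.
So 1.24·PA = 11560 − 120 × 8 + 1800 = 12400.
PA = 12400 / 1.24 = 10000 ft.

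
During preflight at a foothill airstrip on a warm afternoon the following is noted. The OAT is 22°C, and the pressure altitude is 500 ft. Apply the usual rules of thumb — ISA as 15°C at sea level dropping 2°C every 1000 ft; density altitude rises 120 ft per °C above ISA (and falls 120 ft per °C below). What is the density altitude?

ISA temperature at 500 ft = 15 − 2 × (500/1000) = 14°C.
ISA deviation = 22 − 14 = +8°C.
Density altitude = 500 + 120 × (8) = 500 + (+960) = 1460 ft.

1460 ft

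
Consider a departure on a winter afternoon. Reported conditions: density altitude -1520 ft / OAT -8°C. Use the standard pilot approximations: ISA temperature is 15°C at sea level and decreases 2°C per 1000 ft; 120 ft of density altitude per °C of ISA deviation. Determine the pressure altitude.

1000 ft

DA = PA + 120 × (OAT − (15 − 2·PA/1000)) = PA + 120·OAT − 1800 + 0.24·PA = 1.24·PA + 120·OAT − 1800.
So 1.24·PA = -1520 − 120 × (-8) + 1800 = 1240.
PA = 1240 / 1.24 = 1000 ft.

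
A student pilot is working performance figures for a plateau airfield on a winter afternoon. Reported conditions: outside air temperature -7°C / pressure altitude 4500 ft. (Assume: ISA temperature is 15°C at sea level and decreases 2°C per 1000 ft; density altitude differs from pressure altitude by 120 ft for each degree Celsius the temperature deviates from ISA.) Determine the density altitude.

ISA temperature at 4500 ft = 15 − 2 × (4500/1000) = 6°C.
ISA deviation = -7 − 6 = -13°C.
Density altitude = 4500 + 120 × (-13) = 4500 + (-1560) = 2940 ft.

2940 ft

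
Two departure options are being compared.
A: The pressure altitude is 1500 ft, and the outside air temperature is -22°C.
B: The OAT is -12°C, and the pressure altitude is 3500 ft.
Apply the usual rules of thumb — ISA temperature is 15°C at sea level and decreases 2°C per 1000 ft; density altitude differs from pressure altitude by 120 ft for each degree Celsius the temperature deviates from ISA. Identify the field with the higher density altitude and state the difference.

A: ISA temp = 12°C, deviation -34°C, DA = 1500 + 120 × (-34) = -2580 ft.
B: ISA temp = 8°C, deviation -20°C, DA = 3500 + 120 × (-20) = 1100 ft.
B is higher by 1100 − (-2580) = 3680 ft.

B by 3680 ft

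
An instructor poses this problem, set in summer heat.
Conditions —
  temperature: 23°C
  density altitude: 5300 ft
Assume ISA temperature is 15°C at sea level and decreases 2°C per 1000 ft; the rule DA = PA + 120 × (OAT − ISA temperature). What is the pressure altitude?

DA = PA + 120 × (OAT − (15 − 2·PA/1000)) = PA + 120·OAT − 1800 + 0.24·PA = 1.24·PA + 120·OAT − 1800.
So 1.24·PA = 5300 − 120 × 23 + 1800 = 4340.
PA = 4340 / 1.24 = 3500 ft.

3500 ft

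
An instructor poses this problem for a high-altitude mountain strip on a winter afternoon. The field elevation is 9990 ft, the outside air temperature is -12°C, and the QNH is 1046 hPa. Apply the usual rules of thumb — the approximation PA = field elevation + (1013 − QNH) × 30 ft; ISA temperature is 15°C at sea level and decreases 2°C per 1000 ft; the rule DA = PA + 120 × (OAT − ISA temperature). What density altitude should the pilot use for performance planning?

7920 ft

Pressure altitude = 9990 + (1013 − 1046) × 30 = 9990 + (-990) = 9000 ft.
ISA temperature at 9000 ft = 15 − 2 × (9000/1000) = -3°C.
ISA deviation = -12 − (-3) = -9°C.
Density altitude = 9000 + 120 × (-9) = 7920 ft.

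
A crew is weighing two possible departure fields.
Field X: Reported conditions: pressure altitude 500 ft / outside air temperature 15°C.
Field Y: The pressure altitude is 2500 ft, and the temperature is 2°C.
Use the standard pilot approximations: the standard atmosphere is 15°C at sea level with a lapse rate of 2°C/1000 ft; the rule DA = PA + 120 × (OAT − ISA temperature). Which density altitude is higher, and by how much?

Field Y by 920 ft

Field X: ISA temp = 14°C, deviation +1°C, DA = 500 + 120 × 1 = 620 ft.
Field Y: ISA temp = 10°C, deviation -8°C, DA = 2500 + 120 × (-8) = 1540 ft.
Field Y is higher by 1540 − 620 = 920 ft.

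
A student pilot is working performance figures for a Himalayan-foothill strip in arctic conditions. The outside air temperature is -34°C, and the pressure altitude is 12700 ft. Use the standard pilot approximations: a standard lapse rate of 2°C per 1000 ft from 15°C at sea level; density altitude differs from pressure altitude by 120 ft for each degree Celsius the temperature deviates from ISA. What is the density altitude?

ISA temperature at 12700 ft = 15 − 2 × (12700/1000) = -10.4°C.
ISA deviation = -34 − (-10.4) = -23.6°C.
Density altitude = 12700 + 120 × (-23.6) = 12700 + (-2832) = 9868 ft.

9868 ft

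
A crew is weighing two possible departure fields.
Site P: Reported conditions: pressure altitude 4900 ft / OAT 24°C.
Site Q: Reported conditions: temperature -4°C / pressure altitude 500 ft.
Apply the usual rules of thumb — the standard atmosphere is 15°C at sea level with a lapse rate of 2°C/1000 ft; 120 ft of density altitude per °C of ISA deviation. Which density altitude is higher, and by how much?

Site P by 8816 ft

Site P: ISA temp = 5.2°C, deviation +18.8°C, DA = 4900 + 120 × 18.8 = 7156 ft.
Site Q: ISA temp = 14°C, deviation -18°C, DA = 500 + 120 × (-18) = -1660 ft.
Site P is higher by 7156 − (-1660) = 8816 ft.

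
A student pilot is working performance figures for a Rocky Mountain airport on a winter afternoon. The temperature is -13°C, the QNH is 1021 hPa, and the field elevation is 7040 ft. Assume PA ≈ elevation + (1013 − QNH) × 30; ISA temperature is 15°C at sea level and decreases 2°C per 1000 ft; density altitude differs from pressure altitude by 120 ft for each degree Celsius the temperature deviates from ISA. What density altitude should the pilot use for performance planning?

Pressure altitude = 7040 + (1013 − 1021) × 30 = 7040 + (-240) = 6800 ft.
ISA temperature at 6800 ft = 15 − 2 × (6800/1000) = 1.4°C.
ISA deviation = -13 − 1.4 = -14.4°C.
Density altitude = 6800 + 120 × (-14.4) = 5072 ft.

5072 ft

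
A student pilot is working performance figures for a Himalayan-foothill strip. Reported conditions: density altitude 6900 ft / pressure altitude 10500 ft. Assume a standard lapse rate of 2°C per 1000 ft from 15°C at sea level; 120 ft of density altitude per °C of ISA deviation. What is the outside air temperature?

Density altitude − pressure altitude = 6900 − 10500 = -3600 ft.
At 120 ft/°C that is an ISA deviation of -3600/120 = -30°C.
ISA temperature at 10500 ft = 15 − 2 × (10500/1000) = -6°C.
OAT = ISA + deviation = -6 + (-30) = -36°C.

-36°C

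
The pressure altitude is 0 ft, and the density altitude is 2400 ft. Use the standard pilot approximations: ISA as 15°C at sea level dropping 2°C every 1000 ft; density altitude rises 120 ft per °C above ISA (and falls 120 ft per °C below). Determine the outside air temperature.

35°C

Density altitude − pressure altitude = 2400 − 0 = +2400 ft.
At 120 ft/°C that is an ISA deviation of 2400/120 = +20°C.
ISA temperature at 0 ft = 15 − 2 × (0/1000) = 15°C.
OAT = ISA + deviation = 15 + (+20) = 35°C.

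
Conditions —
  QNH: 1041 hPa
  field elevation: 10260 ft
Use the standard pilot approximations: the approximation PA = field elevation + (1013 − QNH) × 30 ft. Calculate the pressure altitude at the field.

Pressure correction = (1013 − 1041) × 30 = -840 ft.
Pressure altitude = 10260 + (-840) = 9420 ft.

9420 ft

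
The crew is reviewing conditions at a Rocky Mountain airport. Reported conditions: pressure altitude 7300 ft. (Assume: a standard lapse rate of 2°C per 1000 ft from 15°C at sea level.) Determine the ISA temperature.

ISA temperature = 15 − 2 × (7300/1000) = 15 − 14.6 = 0.4°C.

0.4°C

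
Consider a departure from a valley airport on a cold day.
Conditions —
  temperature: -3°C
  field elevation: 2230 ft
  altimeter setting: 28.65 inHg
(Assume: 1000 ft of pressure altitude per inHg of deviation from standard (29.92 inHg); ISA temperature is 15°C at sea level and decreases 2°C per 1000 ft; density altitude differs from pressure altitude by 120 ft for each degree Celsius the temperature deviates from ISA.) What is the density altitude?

2180 ft

Pressure altitude = 2230 + (29.92 − 28.65) × 1000 = 2230 + (+1270) = 3500 ft.
ISA temperature at 3500 ft = 15 − 2 × (3500/1000) = 8°C.
ISA deviation = -3 − 8 = -11°C.
Density altitude = 3500 + 120 × (-11) = 2180 ft.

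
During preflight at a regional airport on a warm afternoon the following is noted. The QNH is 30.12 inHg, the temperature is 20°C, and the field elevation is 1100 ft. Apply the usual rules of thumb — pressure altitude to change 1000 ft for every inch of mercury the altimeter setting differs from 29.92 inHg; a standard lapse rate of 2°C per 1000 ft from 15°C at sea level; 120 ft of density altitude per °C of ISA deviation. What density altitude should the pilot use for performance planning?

Pressure altitude = 1100 + (29.92 − 30.12) × 1000 = 1100 + (-200) = 900 ft.
ISA temperature at 900 ft = 15 − 2 × (900/1000) = 13.2°C.
ISA deviation = 20 − 13.2 = +6.8°C.
Density altitude = 900 + 120 × (6.8) = 1716 ft.

1716 ft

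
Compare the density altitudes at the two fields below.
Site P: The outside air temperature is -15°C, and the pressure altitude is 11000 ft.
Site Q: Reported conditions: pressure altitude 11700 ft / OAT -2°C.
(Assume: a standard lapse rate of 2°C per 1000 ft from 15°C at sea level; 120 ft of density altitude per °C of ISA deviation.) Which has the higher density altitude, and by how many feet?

Site P: ISA temp = -7°C, deviation -8°C, DA = 11000 + 120 × (-8) = 10040 ft.
Site Q: ISA temp = -8.4°C, deviation +6.4°C, DA = 11700 + 120 × 6.4 = 12468 ft.
Site Q is higher by 12468 − 10040 = 2428 ft.

Site Q by 2428 ft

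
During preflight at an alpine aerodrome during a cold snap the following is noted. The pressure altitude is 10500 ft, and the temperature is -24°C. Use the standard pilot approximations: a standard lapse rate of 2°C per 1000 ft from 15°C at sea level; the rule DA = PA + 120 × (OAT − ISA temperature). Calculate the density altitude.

ISA temperature at 10500 ft = 15 − 2 × (10500/1000) = -6°C.
ISA deviation = -24 − (-6) = -18°C.
Density altitude = 10500 + 120 × (-18) = 10500 + (-2160) = 8340 ft.

8340 ft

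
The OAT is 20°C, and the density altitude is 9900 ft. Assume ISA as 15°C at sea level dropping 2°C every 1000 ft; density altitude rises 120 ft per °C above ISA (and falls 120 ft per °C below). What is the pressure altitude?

7500 ft

DA = PA + 120 × (OAT − (15 − 2·PA/1000)) = PA + 120·OAT − 1800 + 0.24·PA = 1.24·PA + 120·OAT − 1800.
So 1.24·PA = 9900 − 120 × 20 + 1800 = 9300.
PA = 9300 / 1.24 = 7500 ft.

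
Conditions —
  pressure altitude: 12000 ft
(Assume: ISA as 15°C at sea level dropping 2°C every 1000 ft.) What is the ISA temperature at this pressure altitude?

-9°C

ISA temperature = 15 − 2 × (12000/1000) = 15 − 24 = -9°C.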